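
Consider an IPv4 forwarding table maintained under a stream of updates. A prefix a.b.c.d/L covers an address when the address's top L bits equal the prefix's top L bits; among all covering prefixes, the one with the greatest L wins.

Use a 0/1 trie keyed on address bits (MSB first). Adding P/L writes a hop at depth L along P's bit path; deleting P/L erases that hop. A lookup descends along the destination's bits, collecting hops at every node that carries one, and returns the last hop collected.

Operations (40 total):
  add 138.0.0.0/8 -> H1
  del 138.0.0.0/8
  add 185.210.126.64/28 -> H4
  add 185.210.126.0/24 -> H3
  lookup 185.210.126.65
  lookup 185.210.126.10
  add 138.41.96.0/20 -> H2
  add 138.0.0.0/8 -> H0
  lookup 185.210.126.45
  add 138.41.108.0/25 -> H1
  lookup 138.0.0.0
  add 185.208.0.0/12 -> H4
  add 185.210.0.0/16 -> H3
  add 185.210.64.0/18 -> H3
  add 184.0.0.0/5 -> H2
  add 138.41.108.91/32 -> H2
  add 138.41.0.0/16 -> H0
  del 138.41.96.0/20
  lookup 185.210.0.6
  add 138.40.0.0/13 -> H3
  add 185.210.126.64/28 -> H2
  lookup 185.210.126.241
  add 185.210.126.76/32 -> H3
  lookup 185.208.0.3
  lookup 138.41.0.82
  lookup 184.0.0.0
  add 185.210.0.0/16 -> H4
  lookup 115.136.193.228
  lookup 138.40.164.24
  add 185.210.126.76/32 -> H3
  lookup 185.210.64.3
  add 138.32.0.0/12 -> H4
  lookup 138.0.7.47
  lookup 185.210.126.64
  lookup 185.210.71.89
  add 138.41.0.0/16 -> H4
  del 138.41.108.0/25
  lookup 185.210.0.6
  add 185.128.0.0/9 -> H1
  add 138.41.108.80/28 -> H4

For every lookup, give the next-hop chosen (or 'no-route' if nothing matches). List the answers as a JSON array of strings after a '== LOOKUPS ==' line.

Process each operation:
  add 138.0.0.0/8 -> H1 at depth 8
  del 138.0.0.0/8 (clear depth 8)
  add 185.210.126.64/28 -> H4 at depth 28
  add 185.210.126.0/24 -> H3 at depth 24
  lookup 185.210.126.65: bits 1011100111010010011111100100 walk d0:-→d1:-→d2:-→d3:-→d4:-→d5:-→d6:-→d7:-→d8:-→d9:-→d10:-→d11:-→d12:-→d13:-→d14:-→d15:-→d16:-→d17:-→d18:-→d19:-→d20:-→d21:-→d22:-→d23:-→d24:H3→d25:-→d26:-→d27:-→d28:H4 -> H4
  lookup 185.210.126.10: bits 1011100111010010011111100 walk d0:-→d1:-→d2:-→d3:-→d4:-→d5:-→d6:-→d7:-→d8:-→d9:-→d10:-→d11:-→d12:-→d13:-→d14:-→d15:-→d16:-→d17:-→d18:-→d19:-→d20:-→d21:-→d22:-→d23:-→d24:H3→d25:- -> H3
  add 138.41.96.0/20 -> H2 at depth 20
  add 138.0.0.0/8 -> H0 at depth 8
  lookup 185.210.126.45: bits 1011100111010010011111100 walk d0:-→d1:-→d2:-→d3:-→d4:-→d5:-→d6:-→d7:-→d8:-→d9:-→d10:-→d11:-→d12:-→d13:-→d14:-→d15:-→d16:-→d17:-→d18:-→d19:-→d20:-→d21:-→d22:-→d23:-→d24:H3→d25:- -> H3
  add 138.41.108.0/25 -> H1 at depth 25
  lookup 138.0.0.0: bits 1000101000 walk d0:-→d1:-→d2:-→d3:-→d4:-→d5:-→d6:-→d7:-→d8:H0→d9:-→d10:- -> H0
  add 185.208.0.0/12 -> H4 at depth 12
  add 185.210.0.0/16 -> H3 at depth 16
  add 185.210.64.0/18 -> H3 at depth 18
  add 184.0.0.0/5 -> H2 at depth 5
  add 138.41.108.91/32 -> H2 at depth 32
  add 138.41.0.0/16 -> H0 at depth 16
  del 138.41.96.0/20 (clear depth 20)
  lookup 185.210.0.6: bits 10111001110100100 walk d0:-→d1:-→d2:-→d3:-→d4:-→d5:H2→d6:-→d7:-→d8:-→d9:-→d10:-→d11:-→d12:H4→d13:-→d14:-→d15:-→d16:H3→d17:- -> H3
  add 138.40.0.0/13 -> H3 at depth 13
  add 185.210.126.64/28 -> H2 at depth 28
  lookup 185.210.126.241: bits 101110011101001001111110 walk d0:-→d1:-→d2:-→d3:-→d4:-→d5:H2→d6:-→d7:-→d8:-→d9:-→d10:-→d11:-→d12:H4→d13:-→d14:-→d15:-→d16:H3→d17:-→d18:H3→d19:-→d20:-→d21:-→d22:-→d23:-→d24:H3 -> H3
  add 185.210.126.76/32 -> H3 at depth 32
  lookup 185.208.0.3: bits 10111001110100 walk d0:-→d1:-→d2:-→d3:-→d4:-→d5:H2→d6:-→d7:-→d8:-→d9:-→d10:-→d11:-→d12:H4→d13:-→d14:- -> H4
  lookup 138.41.0.82: bits 10001010001010010 walk d0:-→d1:-→d2:-→d3:-→d4:-→d5:-→d6:-→d7:-→d8:H0→d9:-→d10:-→d11:-→d12:-→d13:H3→d14:-→d15:-→d16:H0→d17:- -> H0
  lookup 184.0.0.0: bits 1011100 walk d0:-→d1:-→d2:-→d3:-→d4:-→d5:H2→d6:-→d7:- -> H2
  add 185.210.0.0/16 -> H4 at depth 16
  lookup 115.136.193.228: bits ε walk d0:- -> no-route
  lookup 138.40.164.24: bits 100010100010100 walk d0:-→d1:-→d2:-→d3:-→d4:-→d5:-→d6:-→d7:-→d8:H0→d9:-→d10:-→d11:-→d12:-→d13:H3→d14:-→d15:- -> H3
  add 185.210.126.76/32 -> H3 at depth 32
  lookup 185.210.64.3: bits 101110011101001001 walk d0:-→d1:-→d2:-→d3:-→d4:-→d5:H2→d6:-→d7:-→d8:-→d9:-→d10:-→d11:-→d12:H4→d13:-→d14:-→d15:-→d16:H4→d17:-→d18:H3 -> H3
  add 138.32.0.0/12 -> H4 at depth 12
  lookup 138.0.7.47: bits 1000101000 walk d0:-→d1:-→d2:-→d3:-→d4:-→d5:-→d6:-→d7:-→d8:H0→d9:-→d10:- -> H0
  lookup 185.210.126.64: bits 1011100111010010011111100100 walk d0:-→d1:-→d2:-→d3:-→d4:-→d5:H2→d6:-→d7:-→d8:-→d9:-→d10:-→d11:-→d12:H4→d13:-→d14:-→d15:-→d16:H4→d17:-→d18:H3→d19:-→d20:-→d21:-→d22:-→d23:-→d24:H3→d25:-→d26:-→d27:-→d28:H2 -> H2
  lookup 185.210.71.89: bits 101110011101001001 walk d0:-→d1:-→d2:-→d3:-→d4:-→d5:H2→d6:-→d7:-→d8:-→d9:-→d10:-→d11:-→d12:H4→d13:-→d14:-→d15:-→d16:H4→d17:-→d18:H3 -> H3
  add 138.41.0.0/16 -> H4 at depth 16
  del 138.41.108.0/25 (clear depth 25)
  lookup 185.210.0.6: bits 10111001110100100 walk d0:-→d1:-→d2:-→d3:-→d4:-→d5:H2→d6:-→d7:-→d8:-→d9:-→d10:-→d11:-→d12:H4→d13:-→d14:-→d15:-→d16:H4→d17:- -> H4
  add 185.128.0.0/9 -> H1 at depth 9
  add 138.41.108.80/28 -> H4 at depth 28

== LOOKUPS ==
["H4","H3","H3","H0","H3","H3","H4","H0","H2","no-route","H3","H3","H0","H2","H3","H4"]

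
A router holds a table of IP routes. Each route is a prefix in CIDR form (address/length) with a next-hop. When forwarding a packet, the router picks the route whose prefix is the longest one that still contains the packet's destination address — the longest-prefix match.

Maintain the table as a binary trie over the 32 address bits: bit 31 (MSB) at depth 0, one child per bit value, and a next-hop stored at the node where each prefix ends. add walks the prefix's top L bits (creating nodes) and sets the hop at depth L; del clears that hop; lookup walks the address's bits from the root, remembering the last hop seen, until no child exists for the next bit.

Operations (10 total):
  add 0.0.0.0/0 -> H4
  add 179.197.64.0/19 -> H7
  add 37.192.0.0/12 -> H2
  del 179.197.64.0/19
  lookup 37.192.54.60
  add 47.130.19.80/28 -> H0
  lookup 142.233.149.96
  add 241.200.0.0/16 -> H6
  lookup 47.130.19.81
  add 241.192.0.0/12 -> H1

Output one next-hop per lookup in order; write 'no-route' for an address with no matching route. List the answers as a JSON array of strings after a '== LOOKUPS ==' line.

Apply in order:
  + 0.0.0.0/0 (H4) depth=0
  + 179.197.64.0/19 (H7) depth=19
  + 37.192.0.0/12 (H2) depth=12
  - 179.197.64.0/19 clear@19
  lookup 37.192.54.60: bits 001001011100 walk d0:H4→d1:-→d2:-→d3:-→d4:-→d5:-→d6:-→d7:-→d8:-→d9:-→d10:-→d11:-→d12:H2 -> H2
  + 47.130.19.80/28 (H0) depth=28
  lookup 142.233.149.96: bits 10 walk d0:H4→d1:-→d2:- -> H4
  + 241.200.0.0/16 (H6) depth=16
  lookup 47.130.19.81: bits 0010111110000010000100110101 walk d0:H4→d1:-→d2:-→d3:-→d4:-→d5:-→d6:-→d7:-→d8:-→d9:-→d10:-→d11:-→d12:-→d13:-→d14:-→d15:-→d16:-→d17:-→d18:-→d19:-→d20:-→d21:-→d22:-→d23:-→d24:-→d25:-→d26:-→d27:-→d28:H0 -> H0
  + 241.192.0.0/12 (H1) depth=12

== LOOKUPS ==
["H2","H4","H0"]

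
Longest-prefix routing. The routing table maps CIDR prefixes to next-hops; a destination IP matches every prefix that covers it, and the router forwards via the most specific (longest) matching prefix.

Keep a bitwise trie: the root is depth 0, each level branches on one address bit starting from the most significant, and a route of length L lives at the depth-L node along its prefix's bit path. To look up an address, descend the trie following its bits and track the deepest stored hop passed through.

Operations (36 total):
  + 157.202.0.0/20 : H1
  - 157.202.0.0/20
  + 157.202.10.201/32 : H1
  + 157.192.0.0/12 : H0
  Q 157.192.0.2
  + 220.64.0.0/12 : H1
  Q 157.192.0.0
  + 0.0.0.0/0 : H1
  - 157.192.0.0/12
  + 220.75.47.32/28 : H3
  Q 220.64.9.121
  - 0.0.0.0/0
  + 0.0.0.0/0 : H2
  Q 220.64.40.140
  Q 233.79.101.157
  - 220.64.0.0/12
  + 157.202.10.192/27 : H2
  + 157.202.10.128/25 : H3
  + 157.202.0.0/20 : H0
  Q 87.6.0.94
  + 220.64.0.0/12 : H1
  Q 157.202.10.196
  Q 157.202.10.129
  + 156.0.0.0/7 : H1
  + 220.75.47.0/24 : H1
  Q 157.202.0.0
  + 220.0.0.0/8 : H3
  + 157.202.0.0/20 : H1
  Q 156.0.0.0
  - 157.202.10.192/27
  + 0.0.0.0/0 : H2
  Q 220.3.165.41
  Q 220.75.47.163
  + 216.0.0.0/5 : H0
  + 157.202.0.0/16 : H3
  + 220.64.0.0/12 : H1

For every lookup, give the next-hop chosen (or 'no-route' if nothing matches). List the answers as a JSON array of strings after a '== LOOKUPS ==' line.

Apply in order:
  + 157.202.0.0/20 (H1) depth=20
  del 157.202.0.0/20 (clear depth 20)
  + 157.202.10.201/32 (H1) depth=32
  + 157.192.0.0/12 (H0) depth=12
  lookup 157.192.0.2: bits 100111011100 walk d0:-→d1:-→d2:-→d3:-→d4:-→d5:-→d6:-→d7:-→d8:-→d9:-→d10:-→d11:-→d12:H0 -> H0
  + 220.64.0.0/12 (H1) depth=12
  lookup 157.192.0.0: bits 100111011100 walk d0:-→d1:-→d2:-→d3:-→d4:-→d5:-→d6:-→d7:-→d8:-→d9:-→d10:-→d11:-→d12:H0 -> H0
  + 0.0.0.0/0 (H1) depth=0
  del 157.192.0.0/12 (clear depth 12)
  + 220.75.47.32/28 (H3) depth=28
  lookup 220.64.9.121: bits 110111000100 walk d0:H1→d1:-→d2:-→d3:-→d4:-→d5:-→d6:-→d7:-→d8:-→d9:-→d10:-→d11:-→d12:H1 -> H1
  del 0.0.0.0/0 (clear depth 0)
  + 0.0.0.0/0 (H2) depth=0
  lookup 220.64.40.140: bits 110111000100 walk d0:H2→d1:-→d2:-→d3:-→d4:-→d5:-→d6:-→d7:-→d8:-→d9:-→d10:-→d11:-→d12:H1 -> H1
  lookup 233.79.101.157: bits 11 walk d0:H2→d1:-→d2:- -> H2
  del 220.64.0.0/12 (clear depth 12)
  + 157.202.10.192/27 (H2) depth=27
  + 157.202.10.128/25 (H3) depth=25
  + 157.202.0.0/20 (H0) depth=20
  lookup 87.6.0.94: bits ε walk d0:H2 -> H2
  + 220.64.0.0/12 (H1) depth=12
  lookup 157.202.10.196: bits 1001110111001010000010101100 walk d0:H2→d1:-→d2:-→d3:-→d4:-→d5:-→d6:-→d7:-→d8:-→d9:-→d10:-→d11:-→d12:-→d13:-→d14:-→d15:-→d16:-→d17:-→d18:-→d19:-→d20:H0→d21:-→d22:-→d23:-→d24:-→d25:H3→d26:-→d27:H2→d28:- -> H2
  lookup 157.202.10.129: bits 1001110111001010000010101 walk d0:H2→d1:-→d2:-→d3:-→d4:-→d5:-→d6:-→d7:-→d8:-→d9:-→d10:-→d11:-→d12:-→d13:-→d14:-→d15:-→d16:-→d17:-→d18:-→d19:-→d20:H0→d21:-→d22:-→d23:-→d24:-→d25:H3 -> H3
  + 156.0.0.0/7 (H1) depth=7
  + 220.75.47.0/24 (H1) depth=24
  lookup 157.202.0.0: bits 10011101110010100000 walk d0:H2→d1:-→d2:-→d3:-→d4:-→d5:-→d6:-→d7:H1→d8:-→d9:-→d10:-→d11:-→d12:-→d13:-→d14:-→d15:-→d16:-→d17:-→d18:-→d19:-→d20:H0 -> H0
  + 220.0.0.0/8 (H3) depth=8
  + 157.202.0.0/20 (H1) depth=20
  lookup 156.0.0.0: bits 1001110 walk d0:H2→d1:-→d2:-→d3:-→d4:-→d5:-→d6:-→d7:H1 -> H1
  del 157.202.10.192/27 (clear depth 27)
  + 0.0.0.0/0 (H2) depth=0
  lookup 220.3.165.41: bits 110111000 walk d0:H2→d1:-→d2:-→d3:-→d4:-→d5:-→d6:-→d7:-→d8:H3→d9:- -> H3
  lookup 220.75.47.163: bits 110111000100101100101111 walk d0:H2→d1:-→d2:-→d3:-→d4:-→d5:-→d6:-→d7:-→d8:H3→d9:-→d10:-→d11:-→d12:H1→d13:-→d14:-→d15:-→d16:-→d17:-→d18:-→d19:-→d20:-→d21:-→d22:-→d23:-→d24:H1 -> H1
  + 216.0.0.0/5 (H0) depth=5
  + 157.202.0.0/16 (H3) depth=16
  + 220.64.0.0/12 (H1) depth=12

== LOOKUPS ==
["H0","H0","H1","H1","H2","H2","H2","H3","H0","H1","H3","H1"]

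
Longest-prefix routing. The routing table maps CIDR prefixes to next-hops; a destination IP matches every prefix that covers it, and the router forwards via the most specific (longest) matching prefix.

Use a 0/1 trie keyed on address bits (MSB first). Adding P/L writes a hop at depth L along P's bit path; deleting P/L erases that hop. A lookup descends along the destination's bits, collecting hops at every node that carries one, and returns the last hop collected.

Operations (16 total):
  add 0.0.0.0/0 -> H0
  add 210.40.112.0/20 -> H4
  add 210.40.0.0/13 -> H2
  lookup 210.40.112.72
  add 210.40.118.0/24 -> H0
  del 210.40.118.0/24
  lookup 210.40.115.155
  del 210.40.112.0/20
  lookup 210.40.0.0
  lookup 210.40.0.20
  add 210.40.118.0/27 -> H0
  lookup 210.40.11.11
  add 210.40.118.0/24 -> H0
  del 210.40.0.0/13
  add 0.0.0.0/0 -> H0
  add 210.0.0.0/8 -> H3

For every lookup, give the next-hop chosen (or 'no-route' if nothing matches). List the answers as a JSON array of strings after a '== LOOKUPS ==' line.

Process each operation:
  + 0.0.0.0/0 (H0) depth=0
  + 210.40.112.0/20 (H4) depth=20
  + 210.40.0.0/13 (H2) depth=13
  Q 210.40.112.72: descend 11010010001010000111 ; hops seen [H0,H2,H4] ; pick H4
  + 210.40.118.0/24 (H0) depth=24
  - 210.40.118.0/24 clear@24
  Q 210.40.115.155: descend 110100100010100001110 ; hops seen [H0,H2,H4] ; pick H4
  - 210.40.112.0/20 clear@20
  Q 210.40.0.0: descend 11010010001010000 ; hops seen [H0,H2] ; pick H2
  Q 210.40.0.20: descend 11010010001010000 ; hops seen [H0,H2] ; pick H2
  + 210.40.118.0/27 (H0) depth=27
  Q 210.40.11.11: descend 11010010001010000 ; hops seen [H0,H2] ; pick H2
  + 210.40.118.0/24 (H0) depth=24
  - 210.40.0.0/13 clear@13
  + 0.0.0.0/0 (H0) depth=0
  + 210.0.0.0/8 (H3) depth=8

== LOOKUPS ==
["H4","H4","H2","H2","H2"]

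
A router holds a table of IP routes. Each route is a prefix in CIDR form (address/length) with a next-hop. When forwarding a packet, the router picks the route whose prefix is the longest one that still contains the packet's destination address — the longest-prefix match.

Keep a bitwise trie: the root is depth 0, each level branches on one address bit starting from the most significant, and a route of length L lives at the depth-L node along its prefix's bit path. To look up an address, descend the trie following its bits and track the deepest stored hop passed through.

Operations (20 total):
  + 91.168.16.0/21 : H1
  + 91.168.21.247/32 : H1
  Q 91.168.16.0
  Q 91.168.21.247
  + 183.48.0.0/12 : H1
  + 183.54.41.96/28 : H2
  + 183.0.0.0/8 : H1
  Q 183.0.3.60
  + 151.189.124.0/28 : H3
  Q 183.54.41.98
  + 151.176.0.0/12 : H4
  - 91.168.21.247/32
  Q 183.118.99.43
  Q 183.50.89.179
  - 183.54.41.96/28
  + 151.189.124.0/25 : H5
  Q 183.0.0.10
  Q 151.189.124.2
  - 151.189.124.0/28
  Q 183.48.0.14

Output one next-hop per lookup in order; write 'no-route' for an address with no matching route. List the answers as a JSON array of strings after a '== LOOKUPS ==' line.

Apply in order:
  + 91.168.16.0/21 (H1) depth=21
  + 91.168.21.247/32 (H1) depth=32
  Q 91.168.16.0: descend 010110111010100000010 ; hops seen [H1] ; pick H1
  Q 91.168.21.247: descend 01011011101010000001010111110111 ; hops seen [H1,H1] ; pick H1
  + 183.48.0.0/12 (H1) depth=12
  + 183.54.41.96/28 (H2) depth=28
  + 183.0.0.0/8 (H1) depth=8
  Q 183.0.3.60: descend 1011011100 ; hops seen [H1] ; pick H1
  + 151.189.124.0/28 (H3) depth=28
  Q 183.54.41.98: descend 1011011100110110001010010110 ; hops seen [H1,H1,H2] ; pick H2
  + 151.176.0.0/12 (H4) depth=12
  - 91.168.21.247/32 clear@32
  Q 183.118.99.43: descend 101101110 ; hops seen [H1] ; pick H1
  Q 183.50.89.179: descend 1011011100110 ; hops seen [H1,H1] ; pick H1
  - 183.54.41.96/28 clear@28
  + 151.189.124.0/25 (H5) depth=25
  Q 183.0.0.10: descend 1011011100 ; hops seen [H1] ; pick H1
  Q 151.189.124.2: descend 1001011110111101011111000000 ; hops seen [H4,H5,H3] ; pick H3
  - 151.189.124.0/28 clear@28
  Q 183.48.0.14: descend 1011011100110 ; hops seen [H1,H1] ; pick H1

== LOOKUPS ==
["H1","H1","H1","H2","H1","H1","H1","H3","H1"]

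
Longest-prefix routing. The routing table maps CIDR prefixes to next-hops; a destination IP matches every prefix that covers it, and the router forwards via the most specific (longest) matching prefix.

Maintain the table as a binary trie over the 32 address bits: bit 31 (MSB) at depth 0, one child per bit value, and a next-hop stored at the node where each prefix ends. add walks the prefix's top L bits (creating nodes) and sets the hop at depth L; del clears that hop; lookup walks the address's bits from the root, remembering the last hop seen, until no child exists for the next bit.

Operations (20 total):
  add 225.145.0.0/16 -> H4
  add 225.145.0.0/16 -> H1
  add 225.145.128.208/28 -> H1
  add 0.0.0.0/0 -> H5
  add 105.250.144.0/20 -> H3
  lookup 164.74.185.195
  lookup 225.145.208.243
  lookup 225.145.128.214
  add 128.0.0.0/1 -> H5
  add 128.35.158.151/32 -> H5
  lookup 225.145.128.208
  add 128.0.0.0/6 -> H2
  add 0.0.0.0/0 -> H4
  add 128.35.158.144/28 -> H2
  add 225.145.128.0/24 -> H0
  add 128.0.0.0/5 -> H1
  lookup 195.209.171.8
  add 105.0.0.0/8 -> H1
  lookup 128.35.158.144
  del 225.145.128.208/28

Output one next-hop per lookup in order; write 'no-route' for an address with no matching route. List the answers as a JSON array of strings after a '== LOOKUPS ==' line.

Trace:
  add 225.145.0.0/16 -> H4 at depth 16
  add 225.145.0.0/16 -> H1 at depth 16
  add 225.145.128.208/28 -> H1 at depth 28
  add 0.0.0.0/0 -> H5 at depth 0
  add 105.250.144.0/20 -> H3 at depth 20
  ? 164.74.185.195  path d0:H5→d1:-  best=H5
  ? 225.145.208.243  path d0:H5→d1:-→d2:-→d3:-→d4:-→d5:-→d6:-→d7:-→d8:-→d9:-→d10:-→d11:-→d12:-→d13:-→d14:-→d15:-→d16:H1→d17:-  best=H1
  ? 225.145.128.214  path d0:H5→d1:-→d2:-→d3:-→d4:-→d5:-→d6:-→d7:-→d8:-→d9:-→d10:-→d11:-→d12:-→d13:-→d14:-→d15:-→d16:H1→d17:-→d18:-→d19:-→d20:-→d21:-→d22:-→d23:-→d24:-→d25:-→d26:-→d27:-→d28:H1  best=H1
  add 128.0.0.0/1 -> H5 at depth 1
  add 128.35.158.151/32 -> H5 at depth 32
  ? 225.145.128.208  path d0:H5→d1:H5→d2:-→d3:-→d4:-→d5:-→d6:-→d7:-→d8:-→d9:-→d10:-→d11:-→d12:-→d13:-→d14:-→d15:-→d16:H1→d17:-→d18:-→d19:-→d20:-→d21:-→d22:-→d23:-→d24:-→d25:-→d26:-→d27:-→d28:H1  best=H1
  add 128.0.0.0/6 -> H2 at depth 6
  add 0.0.0.0/0 -> H4 at depth 0
  add 128.35.158.144/28 -> H2 at depth 28
  add 225.145.128.0/24 -> H0 at depth 24
  add 128.0.0.0/5 -> H1 at depth 5
  ? 195.209.171.8  path d0:H4→d1:H5→d2:-  best=H5
  add 105.0.0.0/8 -> H1 at depth 8
  ? 128.35.158.144  path d0:H4→d1:H5→d2:-→d3:-→d4:-→d5:H1→d6:H2→d7:-→d8:-→d9:-→d10:-→d11:-→d12:-→d13:-→d14:-→d15:-→d16:-→d17:-→d18:-→d19:-→d20:-→d21:-→d22:-→d23:-→d24:-→d25:-→d26:-→d27:-→d28:H2→d29:-  best=H2
  del 225.145.128.208/28 (clear depth 28)

== LOOKUPS ==
["H5","H1","H1","H1","H5","H2"]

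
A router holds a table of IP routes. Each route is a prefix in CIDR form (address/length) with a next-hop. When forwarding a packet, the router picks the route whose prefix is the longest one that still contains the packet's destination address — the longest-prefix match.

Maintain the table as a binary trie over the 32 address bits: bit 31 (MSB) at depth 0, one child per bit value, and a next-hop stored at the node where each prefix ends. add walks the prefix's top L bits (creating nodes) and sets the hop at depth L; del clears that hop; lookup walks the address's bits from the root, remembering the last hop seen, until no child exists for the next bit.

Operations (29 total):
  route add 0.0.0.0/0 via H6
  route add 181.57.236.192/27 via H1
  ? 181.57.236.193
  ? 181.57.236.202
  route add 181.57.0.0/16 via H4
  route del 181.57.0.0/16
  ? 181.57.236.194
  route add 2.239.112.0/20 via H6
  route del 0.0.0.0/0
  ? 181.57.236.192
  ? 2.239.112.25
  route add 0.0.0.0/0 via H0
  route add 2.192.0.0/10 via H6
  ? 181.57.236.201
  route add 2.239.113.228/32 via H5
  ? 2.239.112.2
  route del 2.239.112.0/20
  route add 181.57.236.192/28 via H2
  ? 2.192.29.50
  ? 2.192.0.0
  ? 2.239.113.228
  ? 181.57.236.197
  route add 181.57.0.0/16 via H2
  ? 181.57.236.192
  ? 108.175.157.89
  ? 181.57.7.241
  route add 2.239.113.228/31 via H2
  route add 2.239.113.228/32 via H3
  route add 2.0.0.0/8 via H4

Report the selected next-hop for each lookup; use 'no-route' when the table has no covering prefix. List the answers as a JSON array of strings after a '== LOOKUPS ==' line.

Process each operation:
  add 0.0.0.0/0 -> H6 at depth 0
  add 181.57.236.192/27 -> H1 at depth 27
  Q 181.57.236.193: descend 101101010011100111101100110 ; hops seen [H6,H1] ; pick H1
  Q 181.57.236.202: descend 101101010011100111101100110 ; hops seen [H6,H1] ; pick H1
  add 181.57.0.0/16 -> H4 at depth 16
  - 181.57.0.0/16 clear@16
  Q 181.57.236.194: descend 101101010011100111101100110 ; hops seen [H6,H1] ; pick H1
  add 2.239.112.0/20 -> H6 at depth 20
  - 0.0.0.0/0 clear@0
  Q 181.57.236.192: descend 101101010011100111101100110 ; hops seen [H1] ; pick H1
  Q 2.239.112.25: descend 00000010111011110111 ; hops seen [H6] ; pick H6
  add 0.0.0.0/0 -> H0 at depth 0
  add 2.192.0.0/10 -> H6 at depth 10
  Q 181.57.236.201: descend 101101010011100111101100110 ; hops seen [H0,H1] ; pick H1
  add 2.239.113.228/32 -> H5 at depth 32
  Q 2.239.112.2: descend 00000010111011110111000 ; hops seen [H0,H6,H6] ; pick H6
  - 2.239.112.0/20 clear@20
  add 181.57.236.192/28 -> H2 at depth 28
  Q 2.192.29.50: descend 0000001011 ; hops seen [H0,H6] ; pick H6
  Q 2.192.0.0: descend 0000001011 ; hops seen [H0,H6] ; pick H6
  Q 2.239.113.228: descend 00000010111011110111000111100100 ; hops seen [H0,H6,H5] ; pick H5
  Q 181.57.236.197: descend 1011010100111001111011001100 ; hops seen [H0,H1,H2] ; pick H2
  add 181.57.0.0/16 -> H2 at depth 16
  Q 181.57.236.192: descend 1011010100111001111011001100 ; hops seen [H0,H2,H1,H2] ; pick H2
  Q 108.175.157.89: descend 0 ; hops seen [H0] ; pick H0
  Q 181.57.7.241: descend 1011010100111001 ; hops seen [H0,H2] ; pick H2
  add 2.239.113.228/31 -> H2 at depth 31
  add 2.239.113.228/32 -> H3 at depth 32
  add 2.0.0.0/8 -> H4 at depth 8

== LOOKUPS ==
["H1","H1","H1","H1","H6","H1","H6","H6","H6","H5","H2","H2","H0","H2"]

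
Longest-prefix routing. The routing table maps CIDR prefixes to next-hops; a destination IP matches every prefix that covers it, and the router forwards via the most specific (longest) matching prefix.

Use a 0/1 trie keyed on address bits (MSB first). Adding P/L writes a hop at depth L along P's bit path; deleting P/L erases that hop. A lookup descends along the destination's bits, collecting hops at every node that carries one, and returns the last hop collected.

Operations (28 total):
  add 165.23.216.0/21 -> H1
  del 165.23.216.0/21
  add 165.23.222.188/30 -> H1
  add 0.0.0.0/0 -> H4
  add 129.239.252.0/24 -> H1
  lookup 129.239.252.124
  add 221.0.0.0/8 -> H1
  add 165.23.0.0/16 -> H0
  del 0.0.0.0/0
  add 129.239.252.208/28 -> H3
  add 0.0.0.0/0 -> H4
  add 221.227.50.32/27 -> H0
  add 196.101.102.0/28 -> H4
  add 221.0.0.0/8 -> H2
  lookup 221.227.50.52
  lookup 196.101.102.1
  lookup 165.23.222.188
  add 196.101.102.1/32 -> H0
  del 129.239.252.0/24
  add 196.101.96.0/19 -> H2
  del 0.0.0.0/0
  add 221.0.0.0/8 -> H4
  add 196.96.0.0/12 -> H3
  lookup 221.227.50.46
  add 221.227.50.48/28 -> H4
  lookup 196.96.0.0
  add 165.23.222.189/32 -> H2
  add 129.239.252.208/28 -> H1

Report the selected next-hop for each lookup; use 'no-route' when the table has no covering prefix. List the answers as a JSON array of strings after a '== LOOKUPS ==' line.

Process each operation:
  + 165.23.216.0/21 (H1) depth=21
  del 165.23.216.0/21 (clear depth 21)
  + 165.23.222.188/30 (H1) depth=30
  + 0.0.0.0/0 (H4) depth=0
  + 129.239.252.0/24 (H1) depth=24
  ? 129.239.252.124  path d0:H4→d1:-→d2:-→d3:-→d4:-→d5:-→d6:-→d7:-→d8:-→d9:-→d10:-→d11:-→d12:-→d13:-→d14:-→d15:-→d16:-→d17:-→d18:-→d19:-→d20:-→d21:-→d22:-→d23:-→d24:H1  best=H1
  + 221.0.0.0/8 (H1) depth=8
  + 165.23.0.0/16 (H0) depth=16
  del 0.0.0.0/0 (clear depth 0)
  + 129.239.252.208/28 (H3) depth=28
  + 0.0.0.0/0 (H4) depth=0
  + 221.227.50.32/27 (H0) depth=27
  + 196.101.102.0/28 (H4) depth=28
  + 221.0.0.0/8 (H2) depth=8
  ? 221.227.50.52  path d0:H4→d1:-→d2:-→d3:-→d4:-→d5:-→d6:-→d7:-→d8:H2→d9:-→d10:-→d11:-→d12:-→d13:-→d14:-→d15:-→d16:-→d17:-→d18:-→d19:-→d20:-→d21:-→d22:-→d23:-→d24:-→d25:-→d26:-→d27:H0  best=H0
  ? 196.101.102.1  path d0:H4→d1:-→d2:-→d3:-→d4:-→d5:-→d6:-→d7:-→d8:-→d9:-→d10:-→d11:-→d12:-→d13:-→d14:-→d15:-→d16:-→d17:-→d18:-→d19:-→d20:-→d21:-→d22:-→d23:-→d24:-→d25:-→d26:-→d27:-→d28:H4  best=H4
  ? 165.23.222.188  path d0:H4→d1:-→d2:-→d3:-→d4:-→d5:-→d6:-→d7:-→d8:-→d9:-→d10:-→d11:-→d12:-→d13:-→d14:-→d15:-→d16:H0→d17:-→d18:-→d19:-→d20:-→d21:-→d22:-→d23:-→d24:-→d25:-→d26:-→d27:-→d28:-→d29:-→d30:H1  best=H1
  + 196.101.102.1/32 (H0) depth=32
  del 129.239.252.0/24 (clear depth 24)
  + 196.101.96.0/19 (H2) depth=19
  del 0.0.0.0/0 (clear depth 0)
  + 221.0.0.0/8 (H4) depth=8
  + 196.96.0.0/12 (H3) depth=12
  ? 221.227.50.46  path d0:-→d1:-→d2:-→d3:-→d4:-→d5:-→d6:-→d7:-→d8:H4→d9:-→d10:-→d11:-→d12:-→d13:-→d14:-→d15:-→d16:-→d17:-→d18:-→d19:-→d20:-→d21:-→d22:-→d23:-→d24:-→d25:-→d26:-→d27:H0  best=H0
  + 221.227.50.48/28 (H4) depth=28
  ? 196.96.0.0  path d0:-→d1:-→d2:-→d3:-→d4:-→d5:-→d6:-→d7:-→d8:-→d9:-→d10:-→d11:-→d12:H3→d13:-  best=H3
  + 165.23.222.189/32 (H2) depth=32
  + 129.239.252.208/28 (H1) depth=28

== LOOKUPS ==
["H1","H0","H4","H1","H0","H3"]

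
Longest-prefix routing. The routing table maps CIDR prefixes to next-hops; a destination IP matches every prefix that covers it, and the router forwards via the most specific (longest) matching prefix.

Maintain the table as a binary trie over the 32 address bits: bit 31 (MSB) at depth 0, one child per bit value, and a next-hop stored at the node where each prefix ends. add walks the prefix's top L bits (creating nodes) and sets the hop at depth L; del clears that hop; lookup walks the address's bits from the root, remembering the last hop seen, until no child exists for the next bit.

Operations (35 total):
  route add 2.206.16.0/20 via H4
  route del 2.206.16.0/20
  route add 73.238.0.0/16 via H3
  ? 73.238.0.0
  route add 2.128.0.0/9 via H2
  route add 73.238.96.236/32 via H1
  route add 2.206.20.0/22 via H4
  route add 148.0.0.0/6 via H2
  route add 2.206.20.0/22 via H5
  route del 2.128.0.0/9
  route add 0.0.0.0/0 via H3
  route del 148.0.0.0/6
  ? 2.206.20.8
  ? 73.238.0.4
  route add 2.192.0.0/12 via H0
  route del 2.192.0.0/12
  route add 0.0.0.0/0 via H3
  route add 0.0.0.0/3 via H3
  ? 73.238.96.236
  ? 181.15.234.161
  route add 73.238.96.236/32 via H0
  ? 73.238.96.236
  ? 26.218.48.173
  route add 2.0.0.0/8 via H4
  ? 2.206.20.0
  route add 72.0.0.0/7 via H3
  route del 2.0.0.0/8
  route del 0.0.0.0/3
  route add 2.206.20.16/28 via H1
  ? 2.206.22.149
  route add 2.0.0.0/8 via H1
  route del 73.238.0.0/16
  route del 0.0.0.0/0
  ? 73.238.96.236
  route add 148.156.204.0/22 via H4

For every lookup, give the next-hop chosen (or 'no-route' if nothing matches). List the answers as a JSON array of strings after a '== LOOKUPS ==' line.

Apply in order:
  add 2.206.16.0/20 -> H4 at depth 20
  del 2.206.16.0/20 (clear depth 20)
  add 73.238.0.0/16 -> H3 at depth 16
  ? 73.238.0.0  path d0:-→d1:-→d2:-→d3:-→d4:-→d5:-→d6:-→d7:-→d8:-→d9:-→d10:-→d11:-→d12:-→d13:-→d14:-→d15:-→d16:H3  best=H3
  add 2.128.0.0/9 -> H2 at depth 9
  add 73.238.96.236/32 -> H1 at depth 32
  add 2.206.20.0/22 -> H4 at depth 22
  add 148.0.0.0/6 -> H2 at depth 6
  add 2.206.20.0/22 -> H5 at depth 22
  del 2.128.0.0/9 (clear depth 9)
  add 0.0.0.0/0 -> H3 at depth 0
  del 148.0.0.0/6 (clear depth 6)
  ? 2.206.20.8  path d0:H3→d1:-→d2:-→d3:-→d4:-→d5:-→d6:-→d7:-→d8:-→d9:-→d10:-→d11:-→d12:-→d13:-→d14:-→d15:-→d16:-→d17:-→d18:-→d19:-→d20:-→d21:-→d22:H5  best=H5
  ? 73.238.0.4  path d0:H3→d1:-→d2:-→d3:-→d4:-→d5:-→d6:-→d7:-→d8:-→d9:-→d10:-→d11:-→d12:-→d13:-→d14:-→d15:-→d16:H3→d17:-  best=H3
  add 2.192.0.0/12 -> H0 at depth 12
  del 2.192.0.0/12 (clear depth 12)
  add 0.0.0.0/0 -> H3 at depth 0
  add 0.0.0.0/3 -> H3 at depth 3
  ? 73.238.96.236  path d0:H3→d1:-→d2:-→d3:-→d4:-→d5:-→d6:-→d7:-→d8:-→d9:-→d10:-→d11:-→d12:-→d13:-→d14:-→d15:-→d16:H3→d17:-→d18:-→d19:-→d20:-→d21:-→d22:-→d23:-→d24:-→d25:-→d26:-→d27:-→d28:-→d29:-→d30:-→d31:-→d32:H1  best=H1
  ? 181.15.234.161  path d0:H3→d1:-→d2:-  best=H3
  add 73.238.96.236/32 -> H0 at depth 32
  ? 73.238.96.236  path d0:H3→d1:-→d2:-→d3:-→d4:-→d5:-→d6:-→d7:-→d8:-→d9:-→d10:-→d11:-→d12:-→d13:-→d14:-→d15:-→d16:H3→d17:-→d18:-→d19:-→d20:-→d21:-→d22:-→d23:-→d24:-→d25:-→d26:-→d27:-→d28:-→d29:-→d30:-→d31:-→d32:H0  best=H0
  ? 26.218.48.173  path d0:H3→d1:-→d2:-→d3:H3  best=H3
  add 2.0.0.0/8 -> H4 at depth 8
  ? 2.206.20.0  path d0:H3→d1:-→d2:-→d3:H3→d4:-→d5:-→d6:-→d7:-→d8:H4→d9:-→d10:-→d11:-→d12:-→d13:-→d14:-→d15:-→d16:-→d17:-→d18:-→d19:-→d20:-→d21:-→d22:H5  best=H5
  add 72.0.0.0/7 -> H3 at depth 7
  del 2.0.0.0/8 (clear depth 8)
  del 0.0.0.0/3 (clear depth 3)
  add 2.206.20.16/28 -> H1 at depth 28
  ? 2.206.22.149  path d0:H3→d1:-→d2:-→d3:-→d4:-→d5:-→d6:-→d7:-→d8:-→d9:-→d10:-→d11:-→d12:-→d13:-→d14:-→d15:-→d16:-→d17:-→d18:-→d19:-→d20:-→d21:-→d22:H5  best=H5
  add 2.0.0.0/8 -> H1 at depth 8
  del 73.238.0.0/16 (clear depth 16)
  del 0.0.0.0/0 (clear depth 0)
  ? 73.238.96.236  path d0:-→d1:-→d2:-→d3:-→d4:-→d5:-→d6:-→d7:H3→d8:-→d9:-→d10:-→d11:-→d12:-→d13:-→d14:-→d15:-→d16:-→d17:-→d18:-→d19:-→d20:-→d21:-→d22:-→d23:-→d24:-→d25:-→d26:-→d27:-→d28:-→d29:-→d30:-→d31:-→d32:H0  best=H0
  add 148.156.204.0/22 -> H4 at depth 22

== LOOKUPS ==
["H3","H5","H3","H1","H3","H0","H3","H5","H5","H0"]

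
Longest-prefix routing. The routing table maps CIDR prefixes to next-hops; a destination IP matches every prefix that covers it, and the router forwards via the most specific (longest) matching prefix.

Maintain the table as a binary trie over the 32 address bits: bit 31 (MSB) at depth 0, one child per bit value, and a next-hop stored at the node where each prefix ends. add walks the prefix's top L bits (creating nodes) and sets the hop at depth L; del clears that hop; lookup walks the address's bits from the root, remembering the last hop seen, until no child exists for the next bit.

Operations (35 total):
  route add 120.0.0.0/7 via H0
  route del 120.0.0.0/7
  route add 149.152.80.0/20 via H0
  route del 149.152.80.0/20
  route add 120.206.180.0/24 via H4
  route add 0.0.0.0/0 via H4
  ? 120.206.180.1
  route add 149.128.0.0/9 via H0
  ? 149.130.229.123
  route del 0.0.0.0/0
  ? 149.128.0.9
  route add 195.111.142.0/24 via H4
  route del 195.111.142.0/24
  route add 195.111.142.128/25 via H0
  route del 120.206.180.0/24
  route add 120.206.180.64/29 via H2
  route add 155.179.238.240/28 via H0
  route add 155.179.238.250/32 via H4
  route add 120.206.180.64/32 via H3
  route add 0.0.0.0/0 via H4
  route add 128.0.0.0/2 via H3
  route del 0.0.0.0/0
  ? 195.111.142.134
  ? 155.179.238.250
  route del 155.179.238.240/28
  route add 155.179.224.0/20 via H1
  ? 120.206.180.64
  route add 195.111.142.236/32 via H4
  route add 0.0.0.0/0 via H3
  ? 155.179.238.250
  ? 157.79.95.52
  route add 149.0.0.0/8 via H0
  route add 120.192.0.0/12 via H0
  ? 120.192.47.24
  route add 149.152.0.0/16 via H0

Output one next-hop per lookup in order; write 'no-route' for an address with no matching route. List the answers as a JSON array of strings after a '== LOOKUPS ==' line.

Apply in order:
  add 120.0.0.0/7 -> H0 at depth 7
  del 120.0.0.0/7 (clear depth 7)
  add 149.152.80.0/20 -> H0 at depth 20
  del 149.152.80.0/20 (clear depth 20)
  add 120.206.180.0/24 -> H4 at depth 24
  add 0.0.0.0/0 -> H4 at depth 0
  Q 120.206.180.1: descend 011110001100111010110100 ; hops seen [H4,H4] ; pick H4
  add 149.128.0.0/9 -> H0 at depth 9
  Q 149.130.229.123: descend 10010101100 ; hops seen [H4,H0] ; pick H0
  del 0.0.0.0/0 (clear depth 0)
  Q 149.128.0.9: descend 10010101100 ; hops seen [H0] ; pick H0
  add 195.111.142.0/24 -> H4 at depth 24
  del 195.111.142.0/24 (clear depth 24)
  add 195.111.142.128/25 -> H0 at depth 25
  del 120.206.180.0/24 (clear depth 24)
  add 120.206.180.64/29 -> H2 at depth 29
  add 155.179.238.240/28 -> H0 at depth 28
  add 155.179.238.250/32 -> H4 at depth 32
  add 120.206.180.64/32 -> H3 at depth 32
  add 0.0.0.0/0 -> H4 at depth 0
  add 128.0.0.0/2 -> H3 at depth 2
  del 0.0.0.0/0 (clear depth 0)
  Q 195.111.142.134: descend 1100001101101111100011101 ; hops seen [H0] ; pick H0
  Q 155.179.238.250: descend 10011011101100111110111011111010 ; hops seen [H3,H0,H4] ; pick H4
  del 155.179.238.240/28 (clear depth 28)
  add 155.179.224.0/20 -> H1 at depth 20
  Q 120.206.180.64: descend 01111000110011101011010001000000 ; hops seen [H2,H3] ; pick H3
  add 195.111.142.236/32 -> H4 at depth 32
  add 0.0.0.0/0 -> H3 at depth 0
  Q 155.179.238.250: descend 10011011101100111110111011111010 ; hops seen [H3,H3,H1,H4] ; pick H4
  Q 157.79.95.52: descend 10011 ; hops seen [H3,H3] ; pick H3
  add 149.0.0.0/8 -> H0 at depth 8
  add 120.192.0.0/12 -> H0 at depth 12
  Q 120.192.47.24: descend 011110001100 ; hops seen [H3,H0] ; pick H0
  add 149.152.0.0/16 -> H0 at depth 16

== LOOKUPS ==
["H4","H0","H0","H0","H4","H3","H4","H3","H0"]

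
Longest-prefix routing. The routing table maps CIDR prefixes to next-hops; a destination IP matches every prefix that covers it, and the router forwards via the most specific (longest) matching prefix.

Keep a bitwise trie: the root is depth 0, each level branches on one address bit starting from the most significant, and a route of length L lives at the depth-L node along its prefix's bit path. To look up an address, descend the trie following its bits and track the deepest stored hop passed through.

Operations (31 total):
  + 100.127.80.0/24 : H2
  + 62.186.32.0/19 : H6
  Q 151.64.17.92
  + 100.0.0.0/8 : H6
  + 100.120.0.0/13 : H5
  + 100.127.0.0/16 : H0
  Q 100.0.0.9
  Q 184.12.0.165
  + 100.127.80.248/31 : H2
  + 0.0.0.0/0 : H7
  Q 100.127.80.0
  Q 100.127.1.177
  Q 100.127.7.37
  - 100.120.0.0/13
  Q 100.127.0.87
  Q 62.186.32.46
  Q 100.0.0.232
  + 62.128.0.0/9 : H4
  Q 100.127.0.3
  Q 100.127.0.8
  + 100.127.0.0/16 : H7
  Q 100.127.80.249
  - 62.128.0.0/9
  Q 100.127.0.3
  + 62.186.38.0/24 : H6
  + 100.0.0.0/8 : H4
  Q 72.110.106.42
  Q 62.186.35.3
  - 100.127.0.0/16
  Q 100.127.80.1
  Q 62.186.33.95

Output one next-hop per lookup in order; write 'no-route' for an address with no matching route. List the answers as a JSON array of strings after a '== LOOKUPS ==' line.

Trace:
  add 100.127.80.0/24 -> H2 at depth 24
  add 62.186.32.0/19 -> H6 at depth 19
  Q 151.64.17.92: descend ε ; hops seen [∅] ; pick no-route
  add 100.0.0.0/8 -> H6 at depth 8
  add 100.120.0.0/13 -> H5 at depth 13
  add 100.127.0.0/16 -> H0 at depth 16
  Q 100.0.0.9: descend 011001000 ; hops seen [H6] ; pick H6
  Q 184.12.0.165: descend ε ; hops seen [∅] ; pick no-route
  add 100.127.80.248/31 -> H2 at depth 31
  add 0.0.0.0/0 -> H7 at depth 0
  Q 100.127.80.0: descend 011001000111111101010000 ; hops seen [H7,H6,H5,H0,H2] ; pick H2
  Q 100.127.1.177: descend 01100100011111110 ; hops seen [H7,H6,H5,H0] ; pick H0
  Q 100.127.7.37: descend 01100100011111110 ; hops seen [H7,H6,H5,H0] ; pick H0
  - 100.120.0.0/13 clear@13
  Q 100.127.0.87: descend 01100100011111110 ; hops seen [H7,H6,H0] ; pick H0
  Q 62.186.32.46: descend 0011111010111010001 ; hops seen [H7,H6] ; pick H6
  Q 100.0.0.232: descend 011001000 ; hops seen [H7,H6] ; pick H6
  add 62.128.0.0/9 -> H4 at depth 9
  Q 100.127.0.3: descend 01100100011111110 ; hops seen [H7,H6,H0] ; pick H0
  Q 100.127.0.8: descend 01100100011111110 ; hops seen [H7,H6,H0] ; pick H0
  add 100.127.0.0/16 -> H7 at depth 16
  Q 100.127.80.249: descend 0110010001111111010100001111100 ; hops seen [H7,H6,H7,H2,H2] ; pick H2
  - 62.128.0.0/9 clear@9
  Q 100.127.0.3: descend 01100100011111110 ; hops seen [H7,H6,H7] ; pick H7
  add 62.186.38.0/24 -> H6 at depth 24
  add 100.0.0.0/8 -> H4 at depth 8
  Q 72.110.106.42: descend 01 ; hops seen [H7] ; pick H7
  Q 62.186.35.3: descend 001111101011101000100 ; hops seen [H7,H6] ; pick H6
  - 100.127.0.0/16 clear@16
  Q 100.127.80.1: descend 011001000111111101010000 ; hops seen [H7,H4,H2] ; pick H2
  Q 62.186.33.95: descend 001111101011101000100 ; hops seen [H7,H6] ; pick H6

== LOOKUPS ==
["no-route","H6","no-route","H2","H0","H0","H0","H6","H6","H0","H0","H2","H7","H7","H6","H2","H6"]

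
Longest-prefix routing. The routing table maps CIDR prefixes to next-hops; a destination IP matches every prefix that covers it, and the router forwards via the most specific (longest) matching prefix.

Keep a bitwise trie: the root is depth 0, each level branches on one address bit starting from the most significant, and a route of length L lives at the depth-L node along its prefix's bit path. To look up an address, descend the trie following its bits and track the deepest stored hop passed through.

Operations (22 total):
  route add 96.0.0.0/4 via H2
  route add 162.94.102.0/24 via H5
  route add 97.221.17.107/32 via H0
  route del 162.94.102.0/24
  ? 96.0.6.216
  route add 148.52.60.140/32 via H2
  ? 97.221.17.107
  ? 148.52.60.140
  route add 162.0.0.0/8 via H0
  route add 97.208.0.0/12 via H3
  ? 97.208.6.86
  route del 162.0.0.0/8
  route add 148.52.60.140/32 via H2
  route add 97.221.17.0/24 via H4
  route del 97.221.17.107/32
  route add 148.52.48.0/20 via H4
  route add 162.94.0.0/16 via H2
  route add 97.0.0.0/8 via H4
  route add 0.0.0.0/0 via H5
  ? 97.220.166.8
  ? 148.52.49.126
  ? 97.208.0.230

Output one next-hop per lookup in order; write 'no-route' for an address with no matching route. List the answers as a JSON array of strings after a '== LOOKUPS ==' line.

Trace:
  + 96.0.0.0/4 (H2) depth=4
  + 162.94.102.0/24 (H5) depth=24
  + 97.221.17.107/32 (H0) depth=32
  del 162.94.102.0/24 (clear depth 24)
  Q 96.0.6.216: descend 0110000 ; hops seen [H2] ; pick H2
  + 148.52.60.140/32 (H2) depth=32
  Q 97.221.17.107: descend 01100001110111010001000101101011 ; hops seen [H2,H0] ; pick H0
  Q 148.52.60.140: descend 10010100001101000011110010001100 ; hops seen [H2] ; pick H2
  + 162.0.0.0/8 (H0) depth=8
  + 97.208.0.0/12 (H3) depth=12
  Q 97.208.6.86: descend 011000011101 ; hops seen [H2,H3] ; pick H3
  del 162.0.0.0/8 (clear depth 8)
  + 148.52.60.140/32 (H2) depth=32
  + 97.221.17.0/24 (H4) depth=24
  del 97.221.17.107/32 (clear depth 32)
  + 148.52.48.0/20 (H4) depth=20
  + 162.94.0.0/16 (H2) depth=16
  + 97.0.0.0/8 (H4) depth=8
  + 0.0.0.0/0 (H5) depth=0
  Q 97.220.166.8: descend 011000011101110 ; hops seen [H5,H2,H4,H3] ; pick H3
  Q 148.52.49.126: descend 10010100001101000011 ; hops seen [H5,H4] ; pick H4
  Q 97.208.0.230: descend 011000011101 ; hops seen [H5,H2,H4,H3] ; pick H3

== LOOKUPS ==
["H2","H0","H2","H3","H3","H4","H3"]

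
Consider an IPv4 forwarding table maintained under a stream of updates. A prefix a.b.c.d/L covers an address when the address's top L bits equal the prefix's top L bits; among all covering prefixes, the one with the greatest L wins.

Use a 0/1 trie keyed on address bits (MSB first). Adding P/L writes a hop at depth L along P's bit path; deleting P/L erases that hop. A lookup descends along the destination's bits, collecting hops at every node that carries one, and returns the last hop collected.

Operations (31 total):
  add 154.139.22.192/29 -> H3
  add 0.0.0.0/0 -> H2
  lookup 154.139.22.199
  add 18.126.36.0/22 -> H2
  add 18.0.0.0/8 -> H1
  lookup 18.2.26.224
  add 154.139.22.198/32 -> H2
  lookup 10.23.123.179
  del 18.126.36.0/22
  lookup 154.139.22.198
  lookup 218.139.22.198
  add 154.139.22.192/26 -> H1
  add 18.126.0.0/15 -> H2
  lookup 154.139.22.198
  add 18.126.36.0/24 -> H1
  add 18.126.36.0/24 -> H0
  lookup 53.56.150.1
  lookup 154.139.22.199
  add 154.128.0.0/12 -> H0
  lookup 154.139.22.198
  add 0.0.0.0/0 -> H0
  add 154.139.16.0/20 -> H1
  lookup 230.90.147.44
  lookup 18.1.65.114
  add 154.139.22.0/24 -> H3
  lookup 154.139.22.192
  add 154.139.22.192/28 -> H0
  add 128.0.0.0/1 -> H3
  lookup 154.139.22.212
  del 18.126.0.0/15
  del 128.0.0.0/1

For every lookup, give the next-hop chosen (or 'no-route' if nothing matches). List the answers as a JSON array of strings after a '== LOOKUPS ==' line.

Process each operation:
  + 154.139.22.192/29 (H3) depth=29
  + 0.0.0.0/0 (H2) depth=0
  ? 154.139.22.199  path d0:H2→d1:-→d2:-→d3:-→d4:-→d5:-→d6:-→d7:-→d8:-→d9:-→d10:-→d11:-→d12:-→d13:-→d14:-→d15:-→d16:-→d17:-→d18:-→d19:-→d20:-→d21:-→d22:-→d23:-→d24:-→d25:-→d26:-→d27:-→d28:-→d29:H3  best=H3
  + 18.126.36.0/22 (H2) depth=22
  + 18.0.0.0/8 (H1) depth=8
  ? 18.2.26.224  path d0:H2→d1:-→d2:-→d3:-→d4:-→d5:-→d6:-→d7:-→d8:H1→d9:-  best=H1
  + 154.139.22.198/32 (H2) depth=32
  ? 10.23.123.179  path d0:H2→d1:-→d2:-→d3:-  best=H2
  - 18.126.36.0/22 clear@22
  ? 154.139.22.198  path d0:H2→d1:-→d2:-→d3:-→d4:-→d5:-→d6:-→d7:-→d8:-→d9:-→d10:-→d11:-→d12:-→d13:-→d14:-→d15:-→d16:-→d17:-→d18:-→d19:-→d20:-→d21:-→d22:-→d23:-→d24:-→d25:-→d26:-→d27:-→d28:-→d29:H3→d30:-→d31:-→d32:H2  best=H2
  ? 218.139.22.198  path d0:H2→d1:-  best=H2
  + 154.139.22.192/26 (H1) depth=26
  + 18.126.0.0/15 (H2) depth=15
  ? 154.139.22.198  path d0:H2→d1:-→d2:-→d3:-→d4:-→d5:-→d6:-→d7:-→d8:-→d9:-→d10:-→d11:-→d12:-→d13:-→d14:-→d15:-→d16:-→d17:-→d18:-→d19:-→d20:-→d21:-→d22:-→d23:-→d24:-→d25:-→d26:H1→d27:-→d28:-→d29:H3→d30:-→d31:-→d32:H2  best=H2
  + 18.126.36.0/24 (H1) depth=24
  + 18.126.36.0/24 (H0) depth=24
  ? 53.56.150.1  path d0:H2→d1:-→d2:-  best=H2
  ? 154.139.22.199  path d0:H2→d1:-→d2:-→d3:-→d4:-→d5:-→d6:-→d7:-→d8:-→d9:-→d10:-→d11:-→d12:-→d13:-→d14:-→d15:-→d16:-→d17:-→d18:-→d19:-→d20:-→d21:-→d22:-→d23:-→d24:-→d25:-→d26:H1→d27:-→d28:-→d29:H3→d30:-→d31:-  best=H3
  + 154.128.0.0/12 (H0) depth=12
  ? 154.139.22.198  path d0:H2→d1:-→d2:-→d3:-→d4:-→d5:-→d6:-→d7:-→d8:-→d9:-→d10:-→d11:-→d12:H0→d13:-→d14:-→d15:-→d16:-→d17:-→d18:-→d19:-→d20:-→d21:-→d22:-→d23:-→d24:-→d25:-→d26:H1→d27:-→d28:-→d29:H3→d30:-→d31:-→d32:H2  best=H2
  + 0.0.0.0/0 (H0) depth=0
  + 154.139.16.0/20 (H1) depth=20
  ? 230.90.147.44  path d0:H0→d1:-  best=H0
  ? 18.1.65.114  path d0:H0→d1:-→d2:-→d3:-→d4:-→d5:-→d6:-→d7:-→d8:H1→d9:-  best=H1
  + 154.139.22.0/24 (H3) depth=24
  ? 154.139.22.192  path d0:H0→d1:-→d2:-→d3:-→d4:-→d5:-→d6:-→d7:-→d8:-→d9:-→d10:-→d11:-→d12:H0→d13:-→d14:-→d15:-→d16:-→d17:-→d18:-→d19:-→d20:H1→d21:-→d22:-→d23:-→d24:H3→d25:-→d26:H1→d27:-→d28:-→d29:H3  best=H3
  + 154.139.22.192/28 (H0) depth=28
  + 128.0.0.0/1 (H3) depth=1
  ? 154.139.22.212  path d0:H0→d1:H3→d2:-→d3:-→d4:-→d5:-→d6:-→d7:-→d8:-→d9:-→d10:-→d11:-→d12:H0→d13:-→d14:-→d15:-→d16:-→d17:-→d18:-→d19:-→d20:H1→d21:-→d22:-→d23:-→d24:H3→d25:-→d26:H1→d27:-  best=H1
  - 18.126.0.0/15 clear@15
  - 128.0.0.0/1 clear@1

== LOOKUPS ==
["H3","H1","H2","H2","H2","H2","H2","H3","H2","H0","H1","H3","H1"]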